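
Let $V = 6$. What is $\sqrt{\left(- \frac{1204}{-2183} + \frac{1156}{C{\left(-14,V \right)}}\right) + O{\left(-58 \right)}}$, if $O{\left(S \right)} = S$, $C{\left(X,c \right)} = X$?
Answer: $\frac{2 i \sqrt{8173974991}}{15281} \approx 11.833 i$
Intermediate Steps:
$\sqrt{\left(- \frac{1204}{-2183} + \frac{1156}{C{\left(-14,V \right)}}\right) + O{\left(-58 \right)}} = \sqrt{\left(- \frac{1204}{-2183} + \frac{1156}{-14}\right) - 58} = \sqrt{\left(\left(-1204\right) \left(- \frac{1}{2183}\right) + 1156 \left(- \frac{1}{14}\right)\right) - 58} = \sqrt{\left(\frac{1204}{2183} - \frac{578}{7}\right) - 58} = \sqrt{- \frac{1253346}{15281} - 58} = \sqrt{- \frac{2139644}{15281}} = \frac{2 i \sqrt{8173974991}}{15281}$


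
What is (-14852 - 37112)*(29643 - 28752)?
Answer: -46299924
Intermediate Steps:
(-14852 - 37112)*(29643 - 28752) = -51964*891 = -46299924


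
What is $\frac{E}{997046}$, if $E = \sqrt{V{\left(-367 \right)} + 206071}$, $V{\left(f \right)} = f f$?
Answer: $\frac{\sqrt{85190}}{498523} \approx 0.00058548$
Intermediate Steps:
$V{\left(f \right)} = f^{2}$
$E = 2 \sqrt{85190}$ ($E = \sqrt{\left(-367\right)^{2} + 206071} = \sqrt{134689 + 206071} = \sqrt{340760} = 2 \sqrt{85190} \approx 583.75$)
$\frac{E}{997046} = \frac{2 \sqrt{85190}}{997046} = 2 \sqrt{85190} \cdot \frac{1}{997046} = \frac{\sqrt{85190}}{498523}$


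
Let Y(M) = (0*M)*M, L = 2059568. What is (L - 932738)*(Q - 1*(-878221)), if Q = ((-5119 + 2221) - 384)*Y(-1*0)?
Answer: 989605769430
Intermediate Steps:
Y(M) = 0 (Y(M) = 0*M = 0)
Q = 0 (Q = ((-5119 + 2221) - 384)*0 = (-2898 - 384)*0 = -3282*0 = 0)
(L - 932738)*(Q - 1*(-878221)) = (2059568 - 932738)*(0 - 1*(-878221)) = 1126830*(0 + 878221) = 1126830*878221 = 989605769430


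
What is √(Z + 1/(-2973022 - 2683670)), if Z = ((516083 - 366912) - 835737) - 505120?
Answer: I*√9532941130190831349/2828346 ≈ 1091.6*I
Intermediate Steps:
Z = -1191686 (Z = (149171 - 835737) - 505120 = -686566 - 505120 = -1191686)
√(Z + 1/(-2973022 - 2683670)) = √(-1191686 + 1/(-2973022 - 2683670)) = √(-1191686 + 1/(-5656692)) = √(-1191686 - 1/5656692) = √(-6741000662713/5656692) = I*√9532941130190831349/2828346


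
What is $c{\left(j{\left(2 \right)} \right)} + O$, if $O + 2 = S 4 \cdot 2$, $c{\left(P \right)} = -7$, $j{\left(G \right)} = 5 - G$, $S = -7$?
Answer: $-65$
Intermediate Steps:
$O = -58$ ($O = -2 + \left(-7\right) 4 \cdot 2 = -2 - 56 = -58$)
$c{\left(j{\left(2 \right)} \right)} + O = -7 - 58 = -65$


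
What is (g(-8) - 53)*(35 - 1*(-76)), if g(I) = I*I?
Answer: 1221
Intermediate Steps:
g(I) = I²
(g(-8) - 53)*(35 - 1*(-76)) = ((-8)² - 53)*(35 - 1*(-76)) = (64 - 53)*(35 + 76) = 11*111 = 1221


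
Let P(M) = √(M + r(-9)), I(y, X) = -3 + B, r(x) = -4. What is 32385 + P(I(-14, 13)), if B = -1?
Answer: 32385 + 2*I*√2 ≈ 32385.0 + 2.8284*I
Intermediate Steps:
I(y, X) = -4 (I(y, X) = -3 - 1 = -4)
P(M) = √(-4 + M) (P(M) = √(M - 4) = √(-4 + M))
32385 + P(I(-14, 13)) = 32385 + √(-4 - 4) = 32385 + √(-8) = 32385 + 2*I*√2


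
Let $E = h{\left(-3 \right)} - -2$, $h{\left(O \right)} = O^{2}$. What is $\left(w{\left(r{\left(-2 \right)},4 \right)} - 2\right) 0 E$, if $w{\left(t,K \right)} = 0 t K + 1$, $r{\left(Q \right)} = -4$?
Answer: $0$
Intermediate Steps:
$w{\left(t,K \right)} = 1$ ($w{\left(t,K \right)} = 0 K + 1 = 0 + 1 = 1$)
$E = 11$ ($E = \left(-3\right)^{2} - -2 = 9 + 2 = 11$)
$\left(w{\left(r{\left(-2 \right)},4 \right)} - 2\right) 0 E = \left(1 - 2\right) 0 \cdot 11 = \left(-1\right) 0 \cdot 11 = 0 \cdot 11 = 0$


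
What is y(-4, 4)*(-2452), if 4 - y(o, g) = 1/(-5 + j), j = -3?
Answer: -20229/2 ≈ -10115.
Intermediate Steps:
y(o, g) = 33/8 (y(o, g) = 4 - 1/(-5 - 3) = 4 - 1/(-8) = 4 - 1*(-⅛) = 4 + ⅛ = 33/8)
y(-4, 4)*(-2452) = (33/8)*(-2452) = -20229/2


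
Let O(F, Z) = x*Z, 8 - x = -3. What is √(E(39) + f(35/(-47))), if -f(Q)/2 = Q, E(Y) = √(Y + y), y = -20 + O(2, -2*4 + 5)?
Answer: √(3290 + 2209*I*√14)/47 ≈ 1.6608 + 1.1265*I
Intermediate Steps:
x = 11 (x = 8 - 1*(-3) = 8 + 3 = 11)
O(F, Z) = 11*Z
y = -53 (y = -20 + 11*(-2*4 + 5) = -20 + 11*(-8 + 5) = -20 + 11*(-3) = -20 - 33 = -53)
E(Y) = √(-53 + Y) (E(Y) = √(Y - 53) = √(-53 + Y))
f(Q) = -2*Q
√(E(39) + f(35/(-47))) = √(√(-53 + 39) - 70/(-47)) = √(√(-14) - 70*(-1)/47) = √(I*√14 - 2*(-35/47)) = √(I*√14 + 70/47) = √(70/47 + I*√14)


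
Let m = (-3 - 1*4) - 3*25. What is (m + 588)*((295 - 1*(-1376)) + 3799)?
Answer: 2767820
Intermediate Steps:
m = -82 (m = (-3 - 4) - 75 = -7 - 75 = -82)
(m + 588)*((295 - 1*(-1376)) + 3799) = (-82 + 588)*((295 - 1*(-1376)) + 3799) = 506*((295 + 1376) + 3799) = 506*(1671 + 3799) = 506*5470 = 2767820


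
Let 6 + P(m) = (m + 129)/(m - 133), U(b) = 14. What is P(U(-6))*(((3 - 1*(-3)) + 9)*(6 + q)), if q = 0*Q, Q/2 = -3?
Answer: -77130/119 ≈ -648.15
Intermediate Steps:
Q = -6 (Q = 2*(-3) = -6)
q = 0 (q = 0*(-6) = 0)
P(m) = -6 + (129 + m)/(-133 + m) (P(m) = -6 + (m + 129)/(m - 133) = -6 + (129 + m)/(-133 + m))
P(U(-6))*(((3 - 1*(-3)) + 9)*(6 + q)) = ((927 - 5*14)/(-133 + 14))*(((3 - 1*(-3)) + 9)*(6 + 0)) = ((927 - 70)/(-119))*(((3 + 3) + 9)*6) = (-1/119*857)*((6 + 9)*6) = -12855*6/119 = -857/119*90 = -77130/119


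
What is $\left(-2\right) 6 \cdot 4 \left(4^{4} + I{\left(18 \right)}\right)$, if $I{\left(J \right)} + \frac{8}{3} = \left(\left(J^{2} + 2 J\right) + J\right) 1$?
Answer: $-30304$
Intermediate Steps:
$I{\left(J \right)} = - \frac{8}{3} + J^{2} + 3 J$ ($I{\left(J \right)} = - \frac{8}{3} + \left(\left(J^{2} + 2 J\right) + J\right) 1 = - \frac{8}{3} + \left(J^{2} + 3 J\right) 1 = - \frac{8}{3} + \left(J^{2} + 3 J\right) = - \frac{8}{3} + J^{2} + 3 J$)
$\left(-2\right) 6 \cdot 4 \left(4^{4} + I{\left(18 \right)}\right) = \left(-2\right) 6 \cdot 4 \left(4^{4} + \left(- \frac{8}{3} + 18^{2} + 3 \cdot 18\right)\right) = \left(-12\right) 4 \left(256 + \left(- \frac{8}{3} + 324 + 54\right)\right) = - 48 \left(256 + \frac{1126}{3}\right) = \left(-48\right) \frac{1894}{3} = -30304$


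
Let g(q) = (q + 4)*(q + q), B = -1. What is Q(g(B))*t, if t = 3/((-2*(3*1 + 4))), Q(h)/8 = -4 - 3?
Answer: 12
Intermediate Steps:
g(q) = 2*q*(4 + q) (g(q) = (4 + q)*(2*q) = 2*q*(4 + q))
Q(h) = -56 (Q(h) = 8*(-4 - 3) = 8*(-7) = -56)
t = -3/14 (t = 3/((-2*(3 + 4))) = 3/((-2*7)) = 3/(-14) = 3*(-1/14) = -3/14 ≈ -0.21429)
Q(g(B))*t = -56*(-3/14) = 12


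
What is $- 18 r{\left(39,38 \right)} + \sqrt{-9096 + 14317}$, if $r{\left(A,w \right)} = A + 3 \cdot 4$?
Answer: $-918 + \sqrt{5221} \approx -845.74$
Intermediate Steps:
$r{\left(A,w \right)} = 12 + A$ ($r{\left(A,w \right)} = A + 12 = 12 + A$)
$- 18 r{\left(39,38 \right)} + \sqrt{-9096 + 14317} = - 18 \left(12 + 39\right) + \sqrt{-9096 + 14317} = \left(-18\right) 51 + \sqrt{5221} = -918 + \sqrt{5221}$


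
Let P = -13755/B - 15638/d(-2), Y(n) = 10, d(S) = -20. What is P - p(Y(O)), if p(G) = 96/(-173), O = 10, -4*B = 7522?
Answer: 5138658667/6506530 ≈ 789.77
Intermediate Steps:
B = -3761/2 (B = -¼*7522 = -3761/2 ≈ -1880.5)
P = 29682359/37610 (P = -13755/(-3761/2) - 15638/(-20) = -13755*(-2/3761) - 15638*(-1/20) = 27510/3761 + 7819/10 = 29682359/37610 ≈ 789.21)
p(G) = -96/173 (p(G) = 96*(-1/173) = -96/173)
P - p(Y(O)) = 29682359/37610 - 1*(-96/173) = 29682359/37610 + 96/173 = 5138658667/6506530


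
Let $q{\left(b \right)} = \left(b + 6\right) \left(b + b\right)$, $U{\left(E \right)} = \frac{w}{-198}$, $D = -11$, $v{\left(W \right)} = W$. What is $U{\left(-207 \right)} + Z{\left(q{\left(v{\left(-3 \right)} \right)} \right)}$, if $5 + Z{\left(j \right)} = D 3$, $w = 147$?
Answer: $- \frac{2557}{66} \approx -38.742$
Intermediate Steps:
$U{\left(E \right)} = - \frac{49}{66}$ ($U{\left(E \right)} = \frac{147}{-198} = 147 \left(- \frac{1}{198}\right) = - \frac{49}{66}$)
$q{\left(b \right)} = 2 b \left(6 + b\right)$ ($q{\left(b \right)} = \left(6 + b\right) 2 b = 2 b \left(6 + b\right)$)
$Z{\left(j \right)} = -38$ ($Z{\left(j \right)} = -5 - 33 = -38$)
$U{\left(-207 \right)} + Z{\left(q{\left(v{\left(-3 \right)} \right)} \right)} = - \frac{49}{66} - 38 = - \frac{2557}{66}$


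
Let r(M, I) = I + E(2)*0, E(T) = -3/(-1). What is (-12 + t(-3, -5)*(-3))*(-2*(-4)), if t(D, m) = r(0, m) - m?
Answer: -96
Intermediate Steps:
E(T) = 3 (E(T) = -3*(-1) = 3)
r(M, I) = I (r(M, I) = I + 3*0 = I + 0 = I)
t(D, m) = 0 (t(D, m) = m - m = 0)
(-12 + t(-3, -5)*(-3))*(-2*(-4)) = (-12 + 0*(-3))*(-2*(-4)) = (-12 + 0)*8 = -12*8 = -96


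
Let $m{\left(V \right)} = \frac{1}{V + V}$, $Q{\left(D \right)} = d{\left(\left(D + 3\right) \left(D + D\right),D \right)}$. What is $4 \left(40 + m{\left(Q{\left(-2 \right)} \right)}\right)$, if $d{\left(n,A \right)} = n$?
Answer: $\frac{319}{2} \approx 159.5$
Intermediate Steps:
$Q{\left(D \right)} = 2 D \left(3 + D\right)$ ($Q{\left(D \right)} = \left(D + 3\right) \left(D + D\right) = \left(3 + D\right) 2 D = 2 D \left(3 + D\right)$)
$m{\left(V \right)} = \frac{1}{2 V}$
$4 \left(40 + m{\left(Q{\left(-2 \right)} \right)}\right) = 4 \left(40 + \frac{1}{2 \cdot 2 \left(-2\right) \left(3 - 2\right)}\right) = 4 \left(40 + \frac{1}{2 \cdot 2 \left(-2\right) 1}\right) = 4 \left(40 + \frac{1}{2 \left(-4\right)}\right) = 4 \left(40 + \frac{1}{2} \left(- \frac{1}{4}\right)\right) = 4 \left(40 - \frac{1}{8}\right) = 4 \cdot \frac{319}{8} = \frac{319}{2}$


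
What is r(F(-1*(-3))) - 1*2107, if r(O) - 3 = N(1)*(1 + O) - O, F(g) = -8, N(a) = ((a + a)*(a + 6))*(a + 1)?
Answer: -2292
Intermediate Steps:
N(a) = 2*a*(1 + a)*(6 + a) (N(a) = ((2*a)*(6 + a))*(1 + a) = (2*a*(6 + a))*(1 + a) = 2*a*(1 + a)*(6 + a))
r(O) = 31 + 27*O (r(O) = 3 + ((2*1*(6 + 1² + 7*1))*(1 + O) - O) = 3 + ((2*1*(6 + 1 + 7))*(1 + O) - O) = 3 + ((2*1*14)*(1 + O) - O) = 3 + (28*(1 + O) - O) = 3 + ((28 + 28*O) - O) = 3 + (28 + 27*O) = 31 + 27*O)
r(F(-1*(-3))) - 1*2107 = (31 + 27*(-8)) - 1*2107 = (31 - 216) - 2107 = -185 - 2107 = -2292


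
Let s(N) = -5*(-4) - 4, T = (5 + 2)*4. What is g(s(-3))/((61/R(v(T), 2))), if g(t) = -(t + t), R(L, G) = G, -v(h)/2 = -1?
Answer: -64/61 ≈ -1.0492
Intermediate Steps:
T = 28 (T = 7*4 = 28)
v(h) = 2 (v(h) = -2*(-1) = 2)
s(N) = 16 (s(N) = 20 - 4 = 16)
g(t) = -2*t
g(s(-3))/((61/R(v(T), 2))) = (-2*16)/((61/2)) = -32/((1/2)*61) = -32/61/2 = -32*2/61 = -64/61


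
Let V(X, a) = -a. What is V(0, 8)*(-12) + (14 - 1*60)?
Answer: 50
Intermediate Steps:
V(0, 8)*(-12) + (14 - 1*60) = -1*8*(-12) + (14 - 1*60) = -8*(-12) + (14 - 60) = 96 - 46 = 50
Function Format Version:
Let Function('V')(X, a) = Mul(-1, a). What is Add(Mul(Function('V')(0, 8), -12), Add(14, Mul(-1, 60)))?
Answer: 50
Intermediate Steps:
Add(Mul(Function('V')(0, 8), -12), Add(14, Mul(-1, 60))) = Add(Mul(Mul(-1, 8), -12), Add(14, Mul(-1, 60))) = Add(Mul(-8, -12), Add(14, -60)) = Add(96, -46) = 50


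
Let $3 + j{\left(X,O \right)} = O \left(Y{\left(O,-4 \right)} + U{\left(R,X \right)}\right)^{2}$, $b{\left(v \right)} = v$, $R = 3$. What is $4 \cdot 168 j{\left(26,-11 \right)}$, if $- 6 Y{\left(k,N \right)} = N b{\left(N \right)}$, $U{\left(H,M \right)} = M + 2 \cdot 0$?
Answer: $- \frac{12079648}{3} \approx -4.0265 \cdot 10^{6}$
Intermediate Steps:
$U{\left(H,M \right)} = M$ ($U{\left(H,M \right)} = M + 0 = M$)
$Y{\left(k,N \right)} = - \frac{N^{2}}{6}$ ($Y{\left(k,N \right)} = - \frac{N N}{6} = - \frac{N^{2}}{6}$)
$j{\left(X,O \right)} = -3 + O \left(- \frac{8}{3} + X\right)^{2}$ ($j{\left(X,O \right)} = -3 + O \left(- \frac{\left(-4\right)^{2}}{6} + X\right)^{2} = -3 + O \left(\left(- \frac{1}{6}\right) 16 + X\right)^{2} = -3 + O \left(- \frac{8}{3} + X\right)^{2}$)
$4 \cdot 168 j{\left(26,-11 \right)} = 4 \cdot 168 \left(-3 + \frac{1}{9} \left(-11\right) \left(-8 + 3 \cdot 26\right)^{2}\right) = 672 \left(-3 + \frac{1}{9} \left(-11\right) \left(-8 + 78\right)^{2}\right) = 672 \left(-3 + \frac{1}{9} \left(-11\right) 70^{2}\right) = 672 \left(-3 + \frac{1}{9} \left(-11\right) 4900\right) = 672 \left(-3 - \frac{53900}{9}\right) = 672 \left(- \frac{53927}{9}\right) = - \frac{12079648}{3}$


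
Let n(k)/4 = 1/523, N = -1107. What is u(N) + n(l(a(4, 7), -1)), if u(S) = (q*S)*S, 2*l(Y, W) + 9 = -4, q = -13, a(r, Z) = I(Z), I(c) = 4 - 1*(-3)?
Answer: -8331827747/523 ≈ -1.5931e+7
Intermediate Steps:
I(c) = 7 (I(c) = 4 + 3 = 7)
a(r, Z) = 7
l(Y, W) = -13/2 (l(Y, W) = -9/2 + (1/2)*(-4) = -9/2 - 2 = -13/2)
u(S) = -13*S**2 (u(S) = (-13*S)*S = -13*S**2)
n(k) = 4/523
u(N) + n(l(a(4, 7), -1)) = -13*(-1107)**2 + 4/523 = -13*1225449 + 4/523 = -15930837 + 4/523 = -8331827747/523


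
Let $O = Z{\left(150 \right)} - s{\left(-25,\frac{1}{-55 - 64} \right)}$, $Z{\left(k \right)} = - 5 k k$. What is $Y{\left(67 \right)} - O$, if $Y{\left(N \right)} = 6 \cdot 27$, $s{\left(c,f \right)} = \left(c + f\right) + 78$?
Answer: $\frac{13413084}{119} \approx 1.1272 \cdot 10^{5}$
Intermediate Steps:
$s{\left(c,f \right)} = 78 + c + f$
$Z{\left(k \right)} = - 5 k^{2}$
$Y{\left(N \right)} = 162$
$O = - \frac{13393806}{119}$ ($O = - 5 \cdot 150^{2} - \left(78 - 25 + \frac{1}{-55 - 64}\right) = \left(-5\right) 22500 - \left(78 - 25 + \frac{1}{-119}\right) = -112500 - \left(78 - 25 - \frac{1}{119}\right) = -112500 - \frac{6306}{119} = - \frac{13393806}{119} \approx -1.1255 \cdot 10^{5}$)
$Y{\left(67 \right)} - O = 162 - - \frac{13393806}{119} = 162 + \frac{13393806}{119} = \frac{13413084}{119}$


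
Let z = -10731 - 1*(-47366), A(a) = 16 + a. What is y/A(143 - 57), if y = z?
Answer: 2155/6 ≈ 359.17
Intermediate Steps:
z = 36635 (z = -10731 + 47366 = 36635)
y = 36635
y/A(143 - 57) = 36635/(16 + (143 - 57)) = 36635/(16 + 86) = 36635/102 = 36635*(1/102) = 2155/6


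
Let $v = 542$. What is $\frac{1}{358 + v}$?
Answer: $\frac{1}{900} \approx 0.0011111$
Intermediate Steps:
$\frac{1}{358 + v} = \frac{1}{358 + 542} = \frac{1}{900}$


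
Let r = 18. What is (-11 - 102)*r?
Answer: -2034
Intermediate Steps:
(-11 - 102)*r = (-11 - 102)*18 = -113*18 = -2034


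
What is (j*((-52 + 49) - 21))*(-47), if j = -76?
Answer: -85728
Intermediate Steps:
(j*((-52 + 49) - 21))*(-47) = -76*((-52 + 49) - 21)*(-47) = -76*(-3 - 21)*(-47) = -76*(-24)*(-47) = 1824*(-47) = -85728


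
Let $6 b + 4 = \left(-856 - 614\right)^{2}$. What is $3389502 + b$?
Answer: $\frac{11248954}{3} \approx 3.7497 \cdot 10^{6}$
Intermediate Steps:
$b = \frac{1080448}{3}$ ($b = - \frac{2}{3} + \frac{\left(-856 - 614\right)^{2}}{6} = - \frac{2}{3} + \frac{\left(-1470\right)^{2}}{6} = - \frac{2}{3} + \frac{1}{6} \cdot 2160900 = - \frac{2}{3} + 360150 = \frac{1080448}{3} \approx 3.6015 \cdot 10^{5}$)
$3389502 + b = 3389502 + \frac{1080448}{3} = \frac{11248954}{3}$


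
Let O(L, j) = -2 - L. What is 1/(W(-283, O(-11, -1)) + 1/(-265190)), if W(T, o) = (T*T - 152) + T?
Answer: 265190/21123444259 ≈ 1.2554e-5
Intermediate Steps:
W(T, o) = -152 + T + T**2 (W(T, o) = (T**2 - 152) + T = (-152 + T**2) + T = -152 + T + T**2)
1/(W(-283, O(-11, -1)) + 1/(-265190)) = 1/((-152 - 283 + (-283)**2) + 1/(-265190)) = 1/((-152 - 283 + 80089) - 1/265190) = 1/(79654 - 1/265190) = 1/(21123444259/265190) = 265190/21123444259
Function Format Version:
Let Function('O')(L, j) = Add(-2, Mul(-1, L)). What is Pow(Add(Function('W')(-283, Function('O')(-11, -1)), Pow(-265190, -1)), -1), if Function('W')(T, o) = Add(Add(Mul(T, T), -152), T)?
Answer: Rational(265190, 21123444259) ≈ 1.2554e-5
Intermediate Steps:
Function('W')(T, o) = Add(-152, T, Pow(T, 2)) (Function('W')(T, o) = Add(Add(Pow(T, 2), -152), T) = Add(Add(-152, Pow(T, 2)), T) = Add(-152, T, Pow(T, 2)))
Pow(Add(Function('W')(-283, Function('O')(-11, -1)), Pow(-265190, -1)), -1) = Pow(Add(Add(-152, -283, Pow(-283, 2)), Pow(-265190, -1)), -1) = Pow(Add(Add(-152, -283, 80089), Rational(-1, 265190)), -1) = Pow(Add(79654, Rational(-1, 265190)), -1) = Pow(Rational(21123444259, 265190), -1) = Rational(265190, 21123444259)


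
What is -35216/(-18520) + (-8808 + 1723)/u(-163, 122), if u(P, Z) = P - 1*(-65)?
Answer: 16833171/226870 ≈ 74.197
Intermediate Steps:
u(P, Z) = 65 + P (u(P, Z) = P + 65 = 65 + P)
-35216/(-18520) + (-8808 + 1723)/u(-163, 122) = -35216/(-18520) + (-8808 + 1723)/(65 - 163) = -35216*(-1/18520) - 7085/(-98) = 4402/2315 - 7085*(-1/98) = 4402/2315 + 7085/98 = 16833171/226870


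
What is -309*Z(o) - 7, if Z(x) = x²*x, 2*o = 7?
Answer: -106043/8 ≈ -13255.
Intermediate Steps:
o = 7/2 (o = (½)*7 = 7/2 ≈ 3.5000)
Z(x) = x³
-309*Z(o) - 7 = -309*(7/2)³ - 7 = -309*343/8 - 7 = -105987/8 - 7 = -106043/8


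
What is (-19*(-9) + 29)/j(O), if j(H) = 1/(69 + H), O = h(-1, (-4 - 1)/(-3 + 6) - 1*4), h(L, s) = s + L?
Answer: 37400/3 ≈ 12467.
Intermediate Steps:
h(L, s) = L + s
O = -20/3 (O = -1 + ((-4 - 1)/(-3 + 6) - 1*4) = -1 + (-5/3 - 4) = -1 - 17/3 = -20/3 ≈ -6.6667)
(-19*(-9) + 29)/j(O) = (-19*(-9) + 29)/(1/(69 - 20/3)) = (171 + 29)/(1/(187/3)) = 200/(3/187) = 200*(187/3) = 37400/3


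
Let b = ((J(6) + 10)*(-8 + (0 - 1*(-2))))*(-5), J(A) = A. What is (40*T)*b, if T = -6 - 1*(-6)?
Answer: 0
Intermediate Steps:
T = 0 (T = -6 + 6 = 0)
b = 480 (b = ((6 + 10)*(-8 + (0 - 1*(-2))))*(-5) = (16*(-8 + (0 + 2)))*(-5) = (16*(-8 + 2))*(-5) = (16*(-6))*(-5) = -96*(-5) = 480)
(40*T)*b = (40*0)*480 = 0*480 = 0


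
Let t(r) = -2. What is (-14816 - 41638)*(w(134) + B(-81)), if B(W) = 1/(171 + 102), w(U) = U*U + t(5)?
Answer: -92235354374/91 ≈ -1.0136e+9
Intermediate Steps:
w(U) = -2 + U² (w(U) = U*U - 2 = U² - 2 = -2 + U²)
B(W) = 1/273
(-14816 - 41638)*(w(134) + B(-81)) = (-14816 - 41638)*((-2 + 134²) + 1/273) = -56454*((-2 + 17956) + 1/273) = -56454*(17954 + 1/273) = -56454*4901443/273 = -92235354374/91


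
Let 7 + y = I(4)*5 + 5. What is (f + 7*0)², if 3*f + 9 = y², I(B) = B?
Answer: 11025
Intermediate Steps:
y = 18 (y = -7 + (4*5 + 5) = -7 + (20 + 5) = -7 + 25 = 18)
f = 105 (f = -3 + (⅓)*18² = -3 + (⅓)*324 = -3 + 108 = 105)
(f + 7*0)² = (105 + 7*0)² = (105 + 0)² = 105² = 11025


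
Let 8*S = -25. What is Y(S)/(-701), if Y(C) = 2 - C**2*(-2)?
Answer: -689/22432 ≈ -0.030715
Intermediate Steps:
S = -25/8 (S = (1/8)*(-25) = -25/8 ≈ -3.1250)
Y(C) = 2 + 2*C**2
Y(S)/(-701) = (2 + 2*(-25/8)**2)/(-701) = (2 + 2*(625/64))*(-1/701) = (2 + 625/32)*(-1/701) = (689/32)*(-1/701) = -689/22432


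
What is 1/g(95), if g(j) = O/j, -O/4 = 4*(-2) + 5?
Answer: 95/12 ≈ 7.9167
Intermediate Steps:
O = 12 (O = -4*(4*(-2) + 5) = -4*(-8 + 5) = -4*(-3) = 12)
g(j) = 12/j
1/g(95) = 1/(12/95) = 95/12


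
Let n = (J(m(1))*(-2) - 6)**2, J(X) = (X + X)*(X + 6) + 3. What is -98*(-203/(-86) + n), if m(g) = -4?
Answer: -1695547/43 ≈ -39431.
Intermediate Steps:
J(X) = 3 + 2*X*(6 + X) (J(X) = (2*X)*(6 + X) + 3 = 2*X*(6 + X) + 3 = 3 + 2*X*(6 + X))
n = 400 (n = ((3 + 2*(-4)**2 + 12*(-4))*(-2) - 6)**2 = ((3 + 2*16 - 48)*(-2) - 6)**2 = ((3 + 32 - 48)*(-2) - 6)**2 = (-13*(-2) - 6)**2 = (26 - 6)**2 = 20**2 = 400)
-98*(-203/(-86) + n) = -98*(-203/(-86) + 400) = -98*(-203*(-1/86) + 400) = -98*(203/86 + 400) = -98*34603/86 = -1695547/43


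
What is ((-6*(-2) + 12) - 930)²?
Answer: 820836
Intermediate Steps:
((-6*(-2) + 12) - 930)² = ((12 + 12) - 930)² = (24 - 930)² = (-906)² = 820836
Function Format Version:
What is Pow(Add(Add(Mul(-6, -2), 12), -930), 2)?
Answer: 820836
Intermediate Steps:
Pow(Add(Add(Mul(-6, -2), 12), -930), 2) = Pow(Add(Add(12, 12), -930), 2) = Pow(Add(24, -930), 2) = Pow(-906, 2) = 820836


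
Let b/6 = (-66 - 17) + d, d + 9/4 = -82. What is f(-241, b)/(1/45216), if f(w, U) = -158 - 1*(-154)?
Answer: -180864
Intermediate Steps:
d = -337/4 (d = -9/4 - 82 = -337/4 ≈ -84.250)
b = -2007/2 (b = 6*((-66 - 17) - 337/4) = 6*(-83 - 337/4) = 6*(-669/4) = -2007/2 ≈ -1003.5)
f(w, U) = -4 (f(w, U) = -158 + 154 = -4)
f(-241, b)/(1/45216) = -4/(1/45216) = -4/1/45216 = -4*45216 = -180864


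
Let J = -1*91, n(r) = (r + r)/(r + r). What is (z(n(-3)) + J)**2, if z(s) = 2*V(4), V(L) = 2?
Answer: 7569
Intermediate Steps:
n(r) = 1 (n(r) = (2*r)/((2*r)) = (2*r)*(1/(2*r)) = 1)
J = -91
z(s) = 4 (z(s) = 2*2 = 4)
(z(n(-3)) + J)**2 = (4 - 91)**2 = (-87)**2 = 7569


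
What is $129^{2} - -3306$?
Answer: $19947$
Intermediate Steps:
$129^{2} - -3306 = 16641 + 3306 = 19947$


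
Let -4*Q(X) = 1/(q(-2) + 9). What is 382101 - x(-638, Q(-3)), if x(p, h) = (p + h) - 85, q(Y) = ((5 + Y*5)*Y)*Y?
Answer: 16844255/44 ≈ 3.8282e+5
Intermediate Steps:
q(Y) = Y**2*(5 + 5*Y) (q(Y) = ((5 + 5*Y)*Y)*Y = (Y*(5 + 5*Y))*Y = Y**2*(5 + 5*Y))
Q(X) = 1/44 (Q(X) = -1/(4*(5*(-2)**2*(1 - 2) + 9)) = -1/(4*(5*4*(-1) + 9)) = -1/(4*(-20 + 9)) = -1/4/(-11) = -1/4*(-1/11) = 1/44)
x(p, h) = -85 + h + p (x(p, h) = (h + p) - 85 = -85 + h + p)
382101 - x(-638, Q(-3)) = 382101 - (-85 + 1/44 - 638) = 382101 - 1*(-31811/44) = 382101 + 31811/44 = 16844255/44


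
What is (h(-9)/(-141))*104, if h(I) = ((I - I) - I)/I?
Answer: 104/141 ≈ 0.73759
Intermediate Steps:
h(I) = -1 (h(I) = (0 - I)/I = (-I)/I = -1)
(h(-9)/(-141))*104 = -1/(-141)*104 = -1*(-1/141)*104 = (1/141)*104 = 104/141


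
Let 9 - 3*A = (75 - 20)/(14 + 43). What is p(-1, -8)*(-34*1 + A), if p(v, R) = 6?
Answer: -10712/57 ≈ -187.93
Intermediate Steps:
A = 458/171 (A = 3 - (75 - 20)/(3*(14 + 43)) = 3 - 55/(3*57) = 3 - 1/3*55/57 = 3 - 55/171 = 458/171 ≈ 2.6784)
p(-1, -8)*(-34*1 + A) = 6*(-34*1 + 458/171) = 6*(-34 + 458/171) = 6*(-5356/171) = -10712/57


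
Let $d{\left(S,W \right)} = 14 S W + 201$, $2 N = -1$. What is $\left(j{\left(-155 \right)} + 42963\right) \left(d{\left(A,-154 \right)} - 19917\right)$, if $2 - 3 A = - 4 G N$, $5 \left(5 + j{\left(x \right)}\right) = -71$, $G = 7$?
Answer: $- \frac{2381663148}{5} \approx -4.7633 \cdot 10^{8}$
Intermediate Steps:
$N = - \frac{1}{2}$ ($N = \frac{1}{2} \left(-1\right) = - \frac{1}{2} \approx -0.5$)
$j{\left(x \right)} = - \frac{96}{5}$ ($j{\left(x \right)} = -5 + \frac{1}{5} \left(-71\right) = -5 - \frac{71}{5} = - \frac{96}{5}$)
$A = -4$ ($A = \frac{2}{3} - \frac{\left(-4\right) 7 \left(- \frac{1}{2}\right)}{3} = \frac{2}{3} - \frac{\left(-28\right) \left(- \frac{1}{2}\right)}{3} = \frac{2}{3} - \frac{14}{3} = -4$)
$d{\left(S,W \right)} = 201 + 14 S W$ ($d{\left(S,W \right)} = 14 S W + 201 = 201 + 14 S W$)
$\left(j{\left(-155 \right)} + 42963\right) \left(d{\left(A,-154 \right)} - 19917\right) = \left(- \frac{96}{5} + 42963\right) \left(\left(201 + 14 \left(-4\right) \left(-154\right)\right) - 19917\right) = \frac{214719 \left(\left(201 + 8624\right) - 19917\right)}{5} = \frac{214719 \left(8825 - 19917\right)}{5} = \frac{214719}{5} \left(-11092\right) = - \frac{2381663148}{5}$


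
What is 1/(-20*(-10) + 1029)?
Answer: 1/1229 ≈ 0.00081367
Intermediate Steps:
1/(-20*(-10) + 1029) = 1/(200 + 1029) = 1/1229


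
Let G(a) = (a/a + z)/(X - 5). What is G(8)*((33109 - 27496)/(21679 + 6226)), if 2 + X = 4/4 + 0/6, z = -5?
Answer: 3742/27905 ≈ 0.13410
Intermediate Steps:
X = -1 (X = -2 + (4/4 + 0/6) = -2 + (4*(¼) + 0*(⅙)) = -2 + (1 + 0) = -2 + 1 = -1)
G(a) = ⅔ (G(a) = (a/a - 5)/(-1 - 5) = (1 - 5)/(-6) = -4*(-⅙) = ⅔)
G(8)*((33109 - 27496)/(21679 + 6226)) = 2*((33109 - 27496)/(21679 + 6226))/3 = 2*(5613/27905)/3 = 2*(5613*(1/27905))/3 = (⅔)*(5613/27905) = 3742/27905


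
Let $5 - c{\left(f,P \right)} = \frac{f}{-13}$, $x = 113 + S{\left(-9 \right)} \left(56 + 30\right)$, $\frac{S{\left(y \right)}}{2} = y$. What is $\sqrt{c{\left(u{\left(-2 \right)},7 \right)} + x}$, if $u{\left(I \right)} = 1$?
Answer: $\frac{i \sqrt{241657}}{13} \approx 37.814 i$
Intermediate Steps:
$S{\left(y \right)} = 2 y$
$x = -1435$ ($x = 113 + 2 \left(-9\right) \left(56 + 30\right) = 113 - 1548 = -1435$)
$c{\left(f,P \right)} = 5 + \frac{f}{13}$ ($c{\left(f,P \right)} = 5 - \frac{f}{-13} = 5 - f \left(- \frac{1}{13}\right) = 5 - - \frac{f}{13} = 5 + \frac{f}{13}$)
$\sqrt{c{\left(u{\left(-2 \right)},7 \right)} + x} = \sqrt{\left(5 + \frac{1}{13} \cdot 1\right) - 1435} = \sqrt{\left(5 + \frac{1}{13}\right) - 1435} = \sqrt{\frac{66}{13} - 1435} = \sqrt{- \frac{18589}{13}} = \frac{i \sqrt{241657}}{13}$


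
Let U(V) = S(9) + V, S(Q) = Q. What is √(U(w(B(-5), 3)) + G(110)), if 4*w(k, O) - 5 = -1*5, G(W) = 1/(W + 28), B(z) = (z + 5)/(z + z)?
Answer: √171534/138 ≈ 3.0012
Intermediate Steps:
B(z) = (5 + z)/(2*z) (B(z) = (5 + z)/((2*z)) = (5 + z)*(1/(2*z)) = (5 + z)/(2*z))
G(W) = 1/(28 + W)
w(k, O) = 0 (w(k, O) = 5/4 + (-1*5)/4 = 5/4 + (¼)*(-5) = 5/4 - 5/4 = 0)
U(V) = 9 + V
√(U(w(B(-5), 3)) + G(110)) = √((9 + 0) + 1/(28 + 110)) = √(9 + 1/138) = √(1243/138) = √171534/138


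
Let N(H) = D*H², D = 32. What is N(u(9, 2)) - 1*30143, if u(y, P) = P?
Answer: -30015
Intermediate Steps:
N(H) = 32*H²
N(u(9, 2)) - 1*30143 = 32*2² - 1*30143 = 32*4 - 30143 = 128 - 30143 = -30015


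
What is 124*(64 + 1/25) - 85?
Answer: 196399/25 ≈ 7856.0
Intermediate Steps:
124*(64 + 1/25) - 85 = 124*(1601/25) - 85 = 198524/25 - 85 = 196399/25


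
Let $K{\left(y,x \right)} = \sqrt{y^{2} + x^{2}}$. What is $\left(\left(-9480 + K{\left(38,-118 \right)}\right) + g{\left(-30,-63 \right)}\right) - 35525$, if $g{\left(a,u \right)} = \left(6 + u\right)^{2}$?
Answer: $-41756 + 2 \sqrt{3842} \approx -41632.0$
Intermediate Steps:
$K{\left(y,x \right)} = \sqrt{x^{2} + y^{2}}$
$\left(\left(-9480 + K{\left(38,-118 \right)}\right) + g{\left(-30,-63 \right)}\right) - 35525 = \left(\left(-9480 + \sqrt{\left(-118\right)^{2} + 38^{2}}\right) + \left(6 - 63\right)^{2}\right) - 35525 = \left(\left(-9480 + \sqrt{13924 + 1444}\right) + \left(-57\right)^{2}\right) - 35525 = \left(\left(-9480 + \sqrt{15368}\right) + 3249\right) - 35525 = \left(\left(-9480 + 2 \sqrt{3842}\right) + 3249\right) - 35525 = \left(-6231 + 2 \sqrt{3842}\right) - 35525 = -41756 + 2 \sqrt{3842}$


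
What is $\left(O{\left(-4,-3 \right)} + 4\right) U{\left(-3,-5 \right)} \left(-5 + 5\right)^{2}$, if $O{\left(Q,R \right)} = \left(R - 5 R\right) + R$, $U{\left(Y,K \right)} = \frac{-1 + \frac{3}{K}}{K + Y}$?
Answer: $0$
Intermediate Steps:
$U{\left(Y,K \right)} = \frac{-1 + \frac{3}{K}}{K + Y}$
$O{\left(Q,R \right)} = - 3 R$ ($O{\left(Q,R \right)} = - 4 R + R = - 3 R$)
$\left(O{\left(-4,-3 \right)} + 4\right) U{\left(-3,-5 \right)} \left(-5 + 5\right)^{2} = \left(\left(-3\right) \left(-3\right) + 4\right) \frac{3 - -5}{\left(-5\right) \left(-5 - 3\right)} \left(-5 + 5\right)^{2} = \left(9 + 4\right) \left(- \frac{3 + 5}{5 \left(-8\right)}\right) 0^{2} = 13 \left(\left(- \frac{1}{5}\right) \left(- \frac{1}{8}\right) 8\right) 0 = 13 \cdot \frac{1}{5} \cdot 0 = \frac{13}{5} \cdot 0 = 0$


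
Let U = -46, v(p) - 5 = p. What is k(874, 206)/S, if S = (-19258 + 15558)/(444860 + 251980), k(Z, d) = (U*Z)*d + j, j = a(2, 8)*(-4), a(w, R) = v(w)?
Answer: 288563255784/185 ≈ 1.5598e+9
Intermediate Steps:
v(p) = 5 + p
a(w, R) = 5 + w
j = -28 (j = (5 + 2)*(-4) = 7*(-4) = -28)
k(Z, d) = -28 - 46*Z*d (k(Z, d) = (-46*Z)*d - 28 = -46*Z*d - 28 = -28 - 46*Z*d)
S = -185/34842 (S = -3700/696840 = -3700*1/696840 = -185/34842 ≈ -0.0053097)
k(874, 206)/S = (-28 - 46*874*206)/(-185/34842) = (-28 - 8282024)*(-34842/185) = -8282052*(-34842/185) = 288563255784/185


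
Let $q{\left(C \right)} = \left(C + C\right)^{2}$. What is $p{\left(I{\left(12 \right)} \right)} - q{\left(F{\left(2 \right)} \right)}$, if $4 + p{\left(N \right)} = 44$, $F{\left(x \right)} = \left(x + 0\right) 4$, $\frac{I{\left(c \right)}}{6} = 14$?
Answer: $-216$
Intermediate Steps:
$I{\left(c \right)} = 84$ ($I{\left(c \right)} = 6 \cdot 14 = 84$)
$F{\left(x \right)} = 4 x$ ($F{\left(x \right)} = x 4 = 4 x$)
$q{\left(C \right)} = 4 C^{2}$ ($q{\left(C \right)} = \left(2 C\right)^{2} = 4 C^{2}$)
$p{\left(N \right)} = 40$ ($p{\left(N \right)} = -4 + 44 = 40$)
$p{\left(I{\left(12 \right)} \right)} - q{\left(F{\left(2 \right)} \right)} = 40 - 4 \left(4 \cdot 2\right)^{2} = 40 - 4 \cdot 8^{2} = 40 - 4 \cdot 64 = 40 - 256 = -216$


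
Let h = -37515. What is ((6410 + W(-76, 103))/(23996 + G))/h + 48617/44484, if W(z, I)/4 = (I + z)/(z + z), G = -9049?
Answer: 172653324748963/157977473373060 ≈ 1.0929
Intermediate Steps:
W(z, I) = 2*(I + z)/z (W(z, I) = 4*((I + z)/(z + z)) = 4*((I + z)/((2*z))) = 4*((I + z)*(1/(2*z))) = 4*((I + z)/(2*z)) = 2*(I + z)/z)
((6410 + W(-76, 103))/(23996 + G))/h + 48617/44484 = ((6410 + (2 + 2*103/(-76)))/(23996 - 9049))/(-37515) + 48617/44484 = ((6410 + (2 + 2*103*(-1/76)))/14947)*(-1/37515) + 48617*(1/44484) = ((6410 + (2 - 103/38))*(1/14947))*(-1/37515) + 48617/44484 = ((6410 - 27/38)*(1/14947))*(-1/37515) + 48617/44484 = ((243553/38)*(1/14947))*(-1/37515) + 48617/44484 = (243553/567986)*(-1/37515) + 48617/44484 = -243553/21307994790 + 48617/44484 = 172653324748963/157977473373060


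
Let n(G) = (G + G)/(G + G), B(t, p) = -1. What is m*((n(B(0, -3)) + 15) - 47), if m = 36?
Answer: -1116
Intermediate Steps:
n(G) = 1 (n(G) = (2*G)/((2*G)) = (2*G)*(1/(2*G)) = 1)
m*((n(B(0, -3)) + 15) - 47) = 36*((1 + 15) - 47) = 36*(16 - 47) = 36*(-31) = -1116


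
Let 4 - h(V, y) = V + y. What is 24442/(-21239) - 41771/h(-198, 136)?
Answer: -888787441/1401774 ≈ -634.04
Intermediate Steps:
h(V, y) = 4 - V - y (h(V, y) = 4 - (V + y) = 4 + (-V - y) = 4 - V - y)
24442/(-21239) - 41771/h(-198, 136) = 24442/(-21239) - 41771/(4 - 1*(-198) - 1*136) = 24442*(-1/21239) - 41771/(4 + 198 - 136) = -24442/21239 - 41771/66 = -888787441/1401774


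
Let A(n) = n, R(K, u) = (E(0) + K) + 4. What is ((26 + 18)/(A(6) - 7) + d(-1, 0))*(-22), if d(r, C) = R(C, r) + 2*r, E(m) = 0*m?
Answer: 924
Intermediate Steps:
E(m) = 0
R(K, u) = 4 + K (R(K, u) = (0 + K) + 4 = K + 4 = 4 + K)
d(r, C) = 4 + C + 2*r (d(r, C) = (4 + C) + 2*r = 4 + C + 2*r)
((26 + 18)/(A(6) - 7) + d(-1, 0))*(-22) = ((26 + 18)/(6 - 7) + (4 + 0 + 2*(-1)))*(-22) = (44/(-1) + (4 + 0 - 2))*(-22) = (44*(-1) + 2)*(-22) = (-44 + 2)*(-22) = -42*(-22) = 924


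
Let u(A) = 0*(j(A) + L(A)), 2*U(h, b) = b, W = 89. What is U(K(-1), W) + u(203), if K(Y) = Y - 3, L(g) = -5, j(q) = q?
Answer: 89/2 ≈ 44.500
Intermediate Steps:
K(Y) = -3 + Y
U(h, b) = b/2
u(A) = 0 (u(A) = 0*(A - 5) = 0*(-5 + A) = 0)
U(K(-1), W) + u(203) = (½)*89 + 0 = 89/2 + 0 = 89/2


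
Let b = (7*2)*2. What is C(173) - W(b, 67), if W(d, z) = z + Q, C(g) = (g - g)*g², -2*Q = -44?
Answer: -89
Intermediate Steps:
b = 28 (b = 14*2 = 28)
Q = 22 (Q = -½*(-44) = 22)
C(g) = 0 (C(g) = 0*g² = 0)
W(d, z) = 22 + z (W(d, z) = z + 22 = 22 + z)
C(173) - W(b, 67) = 0 - (22 + 67) = 0 - 1*89 = 0 - 89 = -89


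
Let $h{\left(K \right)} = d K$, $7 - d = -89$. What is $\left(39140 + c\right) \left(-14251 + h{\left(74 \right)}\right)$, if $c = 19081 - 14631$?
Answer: $-311537730$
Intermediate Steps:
$d = 96$ ($d = 7 - -89 = 7 + 89 = 96$)
$h{\left(K \right)} = 96 K$
$c = 4450$ ($c = 19081 - 14631 = 4450$)
$\left(39140 + c\right) \left(-14251 + h{\left(74 \right)}\right) = \left(39140 + 4450\right) \left(-14251 + 96 \cdot 74\right) = 43590 \left(-14251 + 7104\right) = 43590 \left(-7147\right) = -311537730$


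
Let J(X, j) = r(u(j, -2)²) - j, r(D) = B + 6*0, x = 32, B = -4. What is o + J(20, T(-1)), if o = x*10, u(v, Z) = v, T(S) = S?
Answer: 317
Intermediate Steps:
r(D) = -4 (r(D) = -4 + 6*0 = -4 + 0 = -4)
J(X, j) = -4 - j
o = 320 (o = 32*10 = 320)
o + J(20, T(-1)) = 320 + (-4 - 1*(-1)) = 320 + (-4 + 1) = 320 - 3 = 317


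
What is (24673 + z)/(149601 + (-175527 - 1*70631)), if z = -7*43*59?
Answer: -6914/96557 ≈ -0.071605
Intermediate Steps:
z = -17759 (z = -301*59 = -17759)
(24673 + z)/(149601 + (-175527 - 1*70631)) = (24673 - 17759)/(149601 + (-175527 - 1*70631)) = 6914/(149601 + (-175527 - 70631)) = 6914/(149601 - 246158) = 6914/(-96557) = 6914*(-1/96557) = -6914/96557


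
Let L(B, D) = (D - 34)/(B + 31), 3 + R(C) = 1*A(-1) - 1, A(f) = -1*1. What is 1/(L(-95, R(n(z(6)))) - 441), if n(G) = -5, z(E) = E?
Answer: -64/28185 ≈ -0.0022707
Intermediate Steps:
A(f) = -1
R(C) = -5 (R(C) = -3 + (1*(-1) - 1) = -3 + (-1 - 1) = -3 - 2 = -5)
L(B, D) = (-34 + D)/(31 + B)
1/(L(-95, R(n(z(6)))) - 441) = 1/((-34 - 5)/(31 - 95) - 441) = 1/(-39/(-64) - 441) = 1/(-1/64*(-39) - 441) = 1/(39/64 - 441) = 1/(-28185/64) = -64/28185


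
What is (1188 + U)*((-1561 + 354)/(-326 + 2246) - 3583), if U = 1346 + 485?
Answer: -20772431773/1920 ≈ -1.0819e+7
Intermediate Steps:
U = 1831
(1188 + U)*((-1561 + 354)/(-326 + 2246) - 3583) = (1188 + 1831)*((-1561 + 354)/(-326 + 2246) - 3583) = 3019*(-1207/1920 - 3583) = 3019*(-6880567/1920) = -20772431773/1920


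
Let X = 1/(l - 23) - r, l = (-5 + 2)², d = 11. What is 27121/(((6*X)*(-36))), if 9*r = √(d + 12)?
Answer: -569541/17708 + 1328929*√23/26562 ≈ 207.78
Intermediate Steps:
l = 9 (l = (-3)² = 9)
r = √23/9 (r = √(11 + 12)/9 = √23/9 ≈ 0.53287)
X = -1/14 - √23/9 (X = 1/(9 - 23) - √23/9 = 1/(-14) - √23/9 = -1/14 - √23/9 ≈ -0.60430)
27121/(((6*X)*(-36))) = 27121/(((6*(-1/14 - √23/9))*(-36))) = 27121/(((-3/7 - 2*√23/3)*(-36))) = 27121/(108/7 + 24*√23)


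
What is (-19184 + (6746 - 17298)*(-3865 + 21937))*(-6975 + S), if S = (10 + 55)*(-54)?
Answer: 1999646020080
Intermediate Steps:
S = -3510 (S = 65*(-54) = -3510)
(-19184 + (6746 - 17298)*(-3865 + 21937))*(-6975 + S) = (-19184 + (6746 - 17298)*(-3865 + 21937))*(-6975 - 3510) = (-19184 - 10552*18072)*(-10485) = (-19184 - 190695744)*(-10485) = -190714928*(-10485) = 1999646020080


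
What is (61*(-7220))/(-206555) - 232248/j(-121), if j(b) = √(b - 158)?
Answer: 88084/41311 + 77416*I*√31/31 ≈ 2.1322 + 13904.0*I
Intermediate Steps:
j(b) = √(-158 + b)
(61*(-7220))/(-206555) - 232248/j(-121) = (61*(-7220))/(-206555) - 232248/√(-158 - 121) = -440420*(-1/206555) - 232248*(-I*√31/93) = 88084/41311 - 232248*(-I*√31/93) = 88084/41311 - (-77416)*I*√31/31 = 88084/41311 + 77416*I*√31/31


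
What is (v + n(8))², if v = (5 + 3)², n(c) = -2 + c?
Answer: 4900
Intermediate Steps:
v = 64 (v = 8² = 64)
(v + n(8))² = (64 + (-2 + 8))² = (64 + 6)² = 70² = 4900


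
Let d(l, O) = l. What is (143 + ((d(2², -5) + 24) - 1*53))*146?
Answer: 17228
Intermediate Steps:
(143 + ((d(2², -5) + 24) - 1*53))*146 = (143 + ((2² + 24) - 1*53))*146 = (143 + ((4 + 24) - 53))*146 = (143 + (28 - 53))*146 = (143 - 25)*146 = 118*146 = 17228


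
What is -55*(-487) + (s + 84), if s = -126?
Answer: 26743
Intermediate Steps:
-55*(-487) + (s + 84) = -55*(-487) + (-126 + 84) = 26785 - 42 = 26743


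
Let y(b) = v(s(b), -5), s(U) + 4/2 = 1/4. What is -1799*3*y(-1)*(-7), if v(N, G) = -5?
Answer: -188895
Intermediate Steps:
s(U) = -7/4 (s(U) = -2 + 1/4 = -2 + ¼ = -7/4)
y(b) = -5
-1799*3*y(-1)*(-7) = -1799*3*(-5)*(-7) = -(-26985)*(-7) = -1799*105 = -188895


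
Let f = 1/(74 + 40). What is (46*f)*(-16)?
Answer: -368/57 ≈ -6.4561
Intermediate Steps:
f = 1/114 ≈ 0.0087719
(46*f)*(-16) = (46*(1/114))*(-16) = (23/57)*(-16) = -368/57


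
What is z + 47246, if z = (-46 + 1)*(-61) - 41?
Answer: 49950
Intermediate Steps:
z = 2704 (z = -45*(-61) - 41 = 2745 - 41 = 2704)
z + 47246 = 2704 + 47246 = 49950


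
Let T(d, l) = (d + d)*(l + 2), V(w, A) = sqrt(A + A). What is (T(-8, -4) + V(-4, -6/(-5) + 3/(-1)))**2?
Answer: 5102/5 + 192*I*sqrt(10)/5 ≈ 1020.4 + 121.43*I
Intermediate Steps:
V(w, A) = sqrt(2)*sqrt(A) (V(w, A) = sqrt(2*A) = sqrt(2)*sqrt(A))
T(d, l) = 2*d*(2 + l) (T(d, l) = (2*d)*(2 + l) = 2*d*(2 + l))
(T(-8, -4) + V(-4, -6/(-5) + 3/(-1)))**2 = (2*(-8)*(2 - 4) + sqrt(2)*sqrt(-6/(-5) + 3/(-1)))**2 = (2*(-8)*(-2) + sqrt(2)*sqrt(-6*(-1/5) + 3*(-1)))**2 = (32 + sqrt(2)*sqrt(6/5 - 3))**2 = (32 + sqrt(2)*sqrt(-9/5))**2 = (32 + sqrt(2)*(3*I*sqrt(5)/5))**2 = (32 + 3*I*sqrt(10)/5)**2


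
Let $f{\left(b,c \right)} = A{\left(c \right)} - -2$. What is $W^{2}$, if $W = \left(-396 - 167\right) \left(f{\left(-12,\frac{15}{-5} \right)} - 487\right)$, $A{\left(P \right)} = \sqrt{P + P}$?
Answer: $74557131211 - 307459930 i \sqrt{6} \approx 7.4557 \cdot 10^{10} - 7.5312 \cdot 10^{8} i$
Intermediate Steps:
$A{\left(P \right)} = \sqrt{2} \sqrt{P}$ ($A{\left(P \right)} = \sqrt{2 P} = \sqrt{2} \sqrt{P}$)
$f{\left(b,c \right)} = 2 + \sqrt{2} \sqrt{c}$ ($f{\left(b,c \right)} = \sqrt{2} \sqrt{c} - -2 = \sqrt{2} \sqrt{c} + 2 = 2 + \sqrt{2} \sqrt{c}$)
$W = 273055 - 563 i \sqrt{6}$ ($W = \left(-396 - 167\right) \left(\left(2 + \sqrt{2} \sqrt{\frac{15}{-5}}\right) - 487\right) = - 563 \left(\left(2 + \sqrt{2} \sqrt{15 \left(- \frac{1}{5}\right)}\right) - 487\right) = - 563 \left(\left(2 + \sqrt{2} \sqrt{-3}\right) - 487\right) = - 563 \left(\left(2 + \sqrt{2} i \sqrt{3}\right) - 487\right) = - 563 \left(\left(2 + i \sqrt{6}\right) - 487\right) = - 563 \left(-485 + i \sqrt{6}\right) = 273055 - 563 i \sqrt{6} \approx 2.7306 \cdot 10^{5} - 1379.1 i$)
$W^{2} = \left(273055 - 563 i \sqrt{6}\right)^{2}$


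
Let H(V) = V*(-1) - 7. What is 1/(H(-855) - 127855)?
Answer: -1/127007 ≈ -7.8736e-6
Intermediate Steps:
H(V) = -7 - V (H(V) = -V - 7 = -7 - V)
1/(H(-855) - 127855) = 1/((-7 - 1*(-855)) - 127855) = 1/((-7 + 855) - 127855) = 1/(848 - 127855) = 1/(-127007) = -1/127007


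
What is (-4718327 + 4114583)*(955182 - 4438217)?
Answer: 2102861483040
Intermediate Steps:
(-4718327 + 4114583)*(955182 - 4438217) = -603744*(-3483035) = 2102861483040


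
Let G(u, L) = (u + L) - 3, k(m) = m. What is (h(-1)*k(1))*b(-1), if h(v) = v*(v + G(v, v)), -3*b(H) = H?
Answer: 2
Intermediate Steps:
G(u, L) = -3 + L + u (G(u, L) = (L + u) - 3 = -3 + L + u)
b(H) = -H/3
h(v) = v*(-3 + 3*v) (h(v) = v*(v + (-3 + v + v)) = v*(v + (-3 + 2*v)) = v*(-3 + 3*v))
(h(-1)*k(1))*b(-1) = ((3*(-1)*(-1 - 1))*1)*(-⅓*(-1)) = ((3*(-1)*(-2))*1)*(⅓) = (6*1)*(⅓) = 6*(⅓) = 2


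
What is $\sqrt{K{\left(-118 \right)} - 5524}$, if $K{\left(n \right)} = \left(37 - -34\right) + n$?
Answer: $3 i \sqrt{619} \approx 74.639 i$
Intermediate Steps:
$K{\left(n \right)} = 71 + n$ ($K{\left(n \right)} = \left(37 + 34\right) + n = 71 + n$)
$\sqrt{K{\left(-118 \right)} - 5524} = \sqrt{\left(71 - 118\right) - 5524} = \sqrt{-47 - 5524} = \sqrt{-5571} = 3 i \sqrt{619}$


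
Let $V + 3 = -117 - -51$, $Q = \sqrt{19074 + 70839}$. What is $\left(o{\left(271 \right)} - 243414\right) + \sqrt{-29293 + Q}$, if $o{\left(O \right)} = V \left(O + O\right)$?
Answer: $-280812 + i \sqrt{29293 - \sqrt{89913}} \approx -2.8081 \cdot 10^{5} + 170.27 i$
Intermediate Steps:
$Q = \sqrt{89913} \approx 299.85$
$V = -69$ ($V = -3 - 66 = -69$)
$o{\left(O \right)} = - 138 O$ ($o{\left(O \right)} = - 69 \left(O + O\right) = - 69 \cdot 2 O = - 138 O$)
$\left(o{\left(271 \right)} - 243414\right) + \sqrt{-29293 + Q} = \left(\left(-138\right) 271 - 243414\right) + \sqrt{-29293 + \sqrt{89913}} = \left(-37398 - 243414\right) + \sqrt{-29293 + \sqrt{89913}} = -280812 + \sqrt{-29293 + \sqrt{89913}}$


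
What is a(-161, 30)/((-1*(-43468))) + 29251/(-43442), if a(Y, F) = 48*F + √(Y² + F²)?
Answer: -302231497/472084214 + √26821/43468 ≈ -0.63644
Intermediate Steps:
a(Y, F) = √(F² + Y²) + 48*F (a(Y, F) = 48*F + √(F² + Y²) = √(F² + Y²) + 48*F)
a(-161, 30)/((-1*(-43468))) + 29251/(-43442) = (√(30² + (-161)²) + 48*30)/((-1*(-43468))) + 29251/(-43442) = (√(900 + 25921) + 1440)/43468 + 29251*(-1/43442) = (√26821 + 1440)*(1/43468) - 29251/43442 = (1440 + √26821)*(1/43468) - 29251/43442 = (360/10867 + √26821/43468) - 29251/43442 = -302231497/472084214 + √26821/43468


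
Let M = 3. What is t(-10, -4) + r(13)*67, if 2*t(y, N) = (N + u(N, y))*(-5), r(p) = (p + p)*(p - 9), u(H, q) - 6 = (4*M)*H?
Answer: 7083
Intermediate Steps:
u(H, q) = 6 + 12*H (u(H, q) = 6 + (4*3)*H = 6 + 12*H)
r(p) = 2*p*(-9 + p) (r(p) = (2*p)*(-9 + p) = 2*p*(-9 + p))
t(y, N) = -15 - 65*N/2 (t(y, N) = ((N + (6 + 12*N))*(-5))/2 = ((6 + 13*N)*(-5))/2 = (-30 - 65*N)/2 = -15 - 65*N/2)
t(-10, -4) + r(13)*67 = (-15 - 65/2*(-4)) + (2*13*(-9 + 13))*67 = (-15 + 130) + (2*13*4)*67 = 115 + 104*67 = 115 + 6968 = 7083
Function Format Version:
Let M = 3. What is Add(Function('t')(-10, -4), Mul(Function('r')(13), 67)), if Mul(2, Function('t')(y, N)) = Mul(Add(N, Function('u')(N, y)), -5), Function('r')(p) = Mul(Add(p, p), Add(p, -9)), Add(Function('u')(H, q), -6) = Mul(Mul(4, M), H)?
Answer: 7083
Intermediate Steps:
Function('u')(H, q) = Add(6, Mul(12, H)) (Function('u')(H, q) = Add(6, Mul(Mul(4, 3), H)) = Add(6, Mul(12, H)))
Function('r')(p) = Mul(2, p, Add(-9, p)) (Function('r')(p) = Mul(Mul(2, p), Add(-9, p)) = Mul(2, p, Add(-9, p)))
Function('t')(y, N) = Add(-15, Mul(Rational(-65, 2), N)) (Function('t')(y, N) = Mul(Rational(1, 2), Mul(Add(N, Add(6, Mul(12, N))), -5)) = Mul(Rational(1, 2), Mul(Add(6, Mul(13, N)), -5)) = Mul(Rational(1, 2), Add(-30, Mul(-65, N))) = Add(-15, Mul(Rational(-65, 2), N)))
Add(Function('t')(-10, -4), Mul(Function('r')(13), 67)) = Add(Add(-15, Mul(Rational(-65, 2), -4)), Mul(Mul(2, 13, Add(-9, 13)), 67)) = Add(Add(-15, 130), Mul(Mul(2, 13, 4), 67)) = Add(115, Mul(104, 67)) = Add(115, 6968) = 7083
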